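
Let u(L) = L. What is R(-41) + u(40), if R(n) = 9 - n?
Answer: 90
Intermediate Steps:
R(-41) + u(40) = (9 - 1*(-41)) + 40 = (9 + 41) + 40 = 50 + 40 = 90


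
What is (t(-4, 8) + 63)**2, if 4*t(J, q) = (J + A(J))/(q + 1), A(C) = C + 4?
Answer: 320356/81 ≈ 3955.0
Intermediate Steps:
A(C) = 4 + C
t(J, q) = (4 + 2*J)/(4*(1 + q)) (t(J, q) = ((J + (4 + J))/(q + 1))/4 = ((4 + 2*J)/(1 + q))/4 = (4 + 2*J)/(4*(1 + q)))
(t(-4, 8) + 63)**2 = ((2 - 4)/(2*(1 + 8)) + 63)**2 = ((1/2)*(-2)/9 + 63)**2 = ((1/2)*(1/9)*(-2) + 63)**2 = (-1/9 + 63)**2 = (566/9)**2 = 320356/81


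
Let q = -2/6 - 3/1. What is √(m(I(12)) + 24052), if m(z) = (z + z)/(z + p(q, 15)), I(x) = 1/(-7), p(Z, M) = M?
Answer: 3*√1806571/26 ≈ 155.09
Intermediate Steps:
q = -10/3 (q = -2*⅙ - 3*1 = -⅓ - 3 = -10/3 ≈ -3.3333)
I(x) = -⅐
m(z) = 2*z/(15 + z) (m(z) = (z + z)/(z + 15) = (2*z)/(15 + z) = 2*z/(15 + z))
√(m(I(12)) + 24052) = √(2*(-⅐)/(15 - ⅐) + 24052) = √(2*(-⅐)/(104/7) + 24052) = √(2*(-⅐)*(7/104) + 24052) = √(-1/52 + 24052) = √(1250703/52) = 3*√1806571/26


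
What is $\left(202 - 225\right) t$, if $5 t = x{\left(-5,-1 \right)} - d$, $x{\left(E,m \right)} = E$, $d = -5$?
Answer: $0$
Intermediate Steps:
$t = 0$ ($t = \frac{-5 - -5}{5} = \frac{-5 + 5}{5} = \frac{1}{5} \cdot 0 = 0$)
$\left(202 - 225\right) t = \left(202 - 225\right) 0 = \left(-23\right) 0 = 0$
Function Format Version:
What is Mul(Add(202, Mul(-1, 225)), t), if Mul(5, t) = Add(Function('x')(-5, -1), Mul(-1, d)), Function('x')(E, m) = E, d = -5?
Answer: 0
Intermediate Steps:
t = 0 (t = Mul(Rational(1, 5), Add(-5, Mul(-1, -5))) = Mul(Rational(1, 5), Add(-5, 5)) = Mul(Rational(1, 5), 0) = 0)
Mul(Add(202, Mul(-1, 225)), t) = Mul(Add(202, Mul(-1, 225)), 0) = Mul(Add(202, -225), 0) = Mul(-23, 0) = 0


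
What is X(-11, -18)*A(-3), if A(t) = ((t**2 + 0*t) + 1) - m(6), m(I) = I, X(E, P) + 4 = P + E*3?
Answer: -220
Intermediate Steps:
X(E, P) = -4 + P + 3*E (X(E, P) = -4 + (P + E*3) = -4 + (P + 3*E) = -4 + P + 3*E)
A(t) = -5 + t**2 (A(t) = ((t**2 + 0*t) + 1) - 1*6 = ((t**2 + 0) + 1) - 6 = (t**2 + 1) - 6 = (1 + t**2) - 6 = -5 + t**2)
X(-11, -18)*A(-3) = (-4 - 18 + 3*(-11))*(-5 + (-3)**2) = (-4 - 18 - 33)*(-5 + 9) = -55*4 = -220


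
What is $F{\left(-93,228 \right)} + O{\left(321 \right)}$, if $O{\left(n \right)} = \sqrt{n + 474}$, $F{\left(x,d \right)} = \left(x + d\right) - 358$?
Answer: $-223 + \sqrt{795} \approx -194.8$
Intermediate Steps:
$F{\left(x,d \right)} = -358 + d + x$ ($F{\left(x,d \right)} = \left(d + x\right) - 358 = -358 + d + x$)
$O{\left(n \right)} = \sqrt{474 + n}$
$F{\left(-93,228 \right)} + O{\left(321 \right)} = \left(-358 + 228 - 93\right) + \sqrt{474 + 321} = -223 + \sqrt{795}$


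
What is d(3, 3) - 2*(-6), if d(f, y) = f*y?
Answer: 21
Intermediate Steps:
d(3, 3) - 2*(-6) = 3*3 - 2*(-6) = 9 + 12 = 21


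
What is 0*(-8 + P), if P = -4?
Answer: 0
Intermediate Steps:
0*(-8 + P) = 0*(-8 - 4) = 0*(-12) = 0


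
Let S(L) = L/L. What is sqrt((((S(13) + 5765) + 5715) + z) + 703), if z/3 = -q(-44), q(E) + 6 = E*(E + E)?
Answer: sqrt(586) ≈ 24.207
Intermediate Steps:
q(E) = -6 + 2*E**2 (q(E) = -6 + E*(E + E) = -6 + E*(2*E) = -6 + 2*E**2)
S(L) = 1
z = -11598 (z = 3*(-(-6 + 2*(-44)**2)) = 3*(-(-6 + 2*1936)) = 3*(-(-6 + 3872)) = 3*(-1*3866) = 3*(-3866) = -11598)
sqrt((((S(13) + 5765) + 5715) + z) + 703) = sqrt((((1 + 5765) + 5715) - 11598) + 703) = sqrt(((5766 + 5715) - 11598) + 703) = sqrt((11481 - 11598) + 703) = sqrt(-117 + 703) = sqrt(586)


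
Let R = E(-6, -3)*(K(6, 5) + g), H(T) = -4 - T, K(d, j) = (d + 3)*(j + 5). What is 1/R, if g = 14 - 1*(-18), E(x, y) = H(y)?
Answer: -1/122 ≈ -0.0081967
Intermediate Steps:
K(d, j) = (3 + d)*(5 + j)
E(x, y) = -4 - y
g = 32 (g = 14 + 18 = 32)
R = -122 (R = (-4 - 1*(-3))*((15 + 3*5 + 5*6 + 6*5) + 32) = (-4 + 3)*((15 + 15 + 30 + 30) + 32) = -(90 + 32) = -1*122 = -122)
1/R = 1/(-122) = -1/122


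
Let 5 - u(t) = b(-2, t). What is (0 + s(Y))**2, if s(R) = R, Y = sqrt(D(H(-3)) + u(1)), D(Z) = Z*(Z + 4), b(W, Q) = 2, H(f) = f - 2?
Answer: 8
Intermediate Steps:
H(f) = -2 + f
u(t) = 3 (u(t) = 5 - 1*2 = 5 - 2 = 3)
D(Z) = Z*(4 + Z)
Y = 2*sqrt(2) (Y = sqrt((-2 - 3)*(4 + (-2 - 3)) + 3) = sqrt(-5*(4 - 5) + 3) = sqrt(-5*(-1) + 3) = sqrt(5 + 3) = sqrt(8) = 2*sqrt(2) ≈ 2.8284)
(0 + s(Y))**2 = (0 + 2*sqrt(2))**2 = (2*sqrt(2))**2 = 8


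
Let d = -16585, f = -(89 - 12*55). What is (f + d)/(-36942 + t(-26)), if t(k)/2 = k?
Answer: 8007/18497 ≈ 0.43288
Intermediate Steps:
t(k) = 2*k
f = 571 (f = -(89 - 660) = -1*(-571) = 571)
(f + d)/(-36942 + t(-26)) = (571 - 16585)/(-36942 + 2*(-26)) = -16014/(-36942 - 52) = -16014/(-36994) = -16014*(-1/36994) = 8007/18497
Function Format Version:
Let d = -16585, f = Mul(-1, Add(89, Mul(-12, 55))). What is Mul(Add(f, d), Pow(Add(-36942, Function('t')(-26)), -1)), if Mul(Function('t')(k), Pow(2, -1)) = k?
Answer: Rational(8007, 18497) ≈ 0.43288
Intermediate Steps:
Function('t')(k) = Mul(2, k)
f = 571 (f = Mul(-1, Add(89, -660)) = Mul(-1, -571) = 571)
Mul(Add(f, d), Pow(Add(-36942, Function('t')(-26)), -1)) = Mul(Add(571, -16585), Pow(Add(-36942, Mul(2, -26)), -1)) = Mul(-16014, Pow(Add(-36942, -52), -1)) = Mul(-16014, Pow(-36994, -1)) = Mul(-16014, Rational(-1, 36994)) = Rational(8007, 18497)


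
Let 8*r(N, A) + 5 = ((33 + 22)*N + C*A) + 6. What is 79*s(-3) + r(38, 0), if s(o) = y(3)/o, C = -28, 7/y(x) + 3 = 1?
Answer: 8485/24 ≈ 353.54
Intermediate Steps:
y(x) = -7/2 (y(x) = 7/(-3 + 1) = 7/(-2) = 7*(-½) = -7/2)
s(o) = -7/(2*o)
r(N, A) = ⅛ - 7*A/2 + 55*N/8 (r(N, A) = -5/8 + (((33 + 22)*N - 28*A) + 6)/8 = -5/8 + ((55*N - 28*A) + 6)/8 = -5/8 + ((-28*A + 55*N) + 6)/8 = -5/8 + (6 - 28*A + 55*N)/8 = -5/8 + (¾ - 7*A/2 + 55*N/8) = ⅛ - 7*A/2 + 55*N/8)
79*s(-3) + r(38, 0) = 79*(-7/2/(-3)) + (⅛ - 7/2*0 + (55/8)*38) = 79*(-7/2*(-⅓)) + (⅛ + 0 + 1045/4) = 79*(7/6) + 2091/8 = 553/6 + 2091/8 = 8485/24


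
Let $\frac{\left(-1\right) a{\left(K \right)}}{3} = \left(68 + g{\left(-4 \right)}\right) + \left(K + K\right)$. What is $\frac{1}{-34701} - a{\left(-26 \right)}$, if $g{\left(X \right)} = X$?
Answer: $\frac{1249235}{34701} \approx 36.0$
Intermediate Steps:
$a{\left(K \right)} = -192 - 6 K$ ($a{\left(K \right)} = - 3 \left(\left(68 - 4\right) + \left(K + K\right)\right) = - 3 \left(64 + 2 K\right) = -192 - 6 K$)
$\frac{1}{-34701} - a{\left(-26 \right)} = \frac{1}{-34701} - \left(-192 - -156\right) = - \frac{1}{34701} - \left(-192 + 156\right) = - \frac{1}{34701} - -36 = - \frac{1}{34701} + 36 = \frac{1249235}{34701}$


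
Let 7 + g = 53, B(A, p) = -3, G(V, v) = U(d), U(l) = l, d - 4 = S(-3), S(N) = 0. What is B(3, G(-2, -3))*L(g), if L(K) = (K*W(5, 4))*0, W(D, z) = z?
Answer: 0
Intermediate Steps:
d = 4 (d = 4 + 0 = 4)
G(V, v) = 4
g = 46 (g = -7 + 53 = 46)
L(K) = 0 (L(K) = (K*4)*0 = (4*K)*0 = 0)
B(3, G(-2, -3))*L(g) = -3*0 = 0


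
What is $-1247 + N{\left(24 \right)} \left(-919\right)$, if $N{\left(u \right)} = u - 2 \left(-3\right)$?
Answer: $-28817$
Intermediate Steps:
$N{\left(u \right)} = 6 + u$ ($N{\left(u \right)} = u - -6 = u + 6 = 6 + u$)
$-1247 + N{\left(24 \right)} \left(-919\right) = -1247 + \left(6 + 24\right) \left(-919\right) = -1247 + 30 \left(-919\right) = -1247 - 27570 = -28817$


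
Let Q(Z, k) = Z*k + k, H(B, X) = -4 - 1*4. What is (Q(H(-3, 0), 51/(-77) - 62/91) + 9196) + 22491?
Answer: 4532586/143 ≈ 31696.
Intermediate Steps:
H(B, X) = -8 (H(B, X) = -4 - 4 = -8)
Q(Z, k) = k + Z*k
(Q(H(-3, 0), 51/(-77) - 62/91) + 9196) + 22491 = ((51/(-77) - 62/91)*(1 - 8) + 9196) + 22491 = ((51*(-1/77) - 62*1/91)*(-7) + 9196) + 22491 = ((-51/77 - 62/91)*(-7) + 9196) + 22491 = (-1345/1001*(-7) + 9196) + 22491 = (1345/143 + 9196) + 22491 = 1316373/143 + 22491 = 4532586/143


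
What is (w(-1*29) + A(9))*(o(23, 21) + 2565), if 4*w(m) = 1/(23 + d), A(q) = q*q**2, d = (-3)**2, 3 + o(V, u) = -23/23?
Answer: 238974593/128 ≈ 1.8670e+6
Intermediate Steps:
o(V, u) = -4 (o(V, u) = -3 - 23/23 = -3 - 23*1/23 = -3 - 1 = -4)
d = 9
A(q) = q**3
w(m) = 1/128 (w(m) = 1/(4*(23 + 9)) = (1/4)/32 = (1/4)*(1/32) = 1/128)
(w(-1*29) + A(9))*(o(23, 21) + 2565) = (1/128 + 9**3)*(-4 + 2565) = (1/128 + 729)*2561 = (93313/128)*2561 = 238974593/128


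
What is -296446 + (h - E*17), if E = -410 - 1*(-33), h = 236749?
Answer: -53288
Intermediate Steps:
E = -377 (E = -410 + 33 = -377)
-296446 + (h - E*17) = -296446 + (236749 - (-377)*17) = -296446 + (236749 - 1*(-6409)) = -296446 + (236749 + 6409) = -296446 + 243158 = -53288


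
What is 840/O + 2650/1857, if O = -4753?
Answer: 1576510/1260903 ≈ 1.2503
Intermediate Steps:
840/O + 2650/1857 = 840/(-4753) + 2650/1857 = 840*(-1/4753) + 2650*(1/1857) = -120/679 + 2650/1857 = 1576510/1260903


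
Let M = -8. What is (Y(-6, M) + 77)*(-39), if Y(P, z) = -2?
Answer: -2925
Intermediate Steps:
(Y(-6, M) + 77)*(-39) = (-2 + 77)*(-39) = 75*(-39) = -2925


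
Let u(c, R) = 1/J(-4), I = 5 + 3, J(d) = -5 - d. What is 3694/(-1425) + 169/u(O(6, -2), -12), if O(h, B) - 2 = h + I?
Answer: -244519/1425 ≈ -171.59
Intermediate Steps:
I = 8
O(h, B) = 10 + h (O(h, B) = 2 + (h + 8) = 2 + (8 + h) = 10 + h)
u(c, R) = -1 (u(c, R) = 1/(-5 - 1*(-4)) = 1/(-5 + 4) = 1/(-1) = -1)
3694/(-1425) + 169/u(O(6, -2), -12) = 3694/(-1425) + 169/(-1) = 3694*(-1/1425) + 169*(-1) = -3694/1425 - 169 = -244519/1425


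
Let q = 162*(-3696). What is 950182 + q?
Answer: 351430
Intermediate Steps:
q = -598752
950182 + q = 950182 - 598752 = 351430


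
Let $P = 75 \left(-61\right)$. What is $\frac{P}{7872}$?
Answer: $- \frac{1525}{2624} \approx -0.58117$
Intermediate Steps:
$P = -4575$
$\frac{P}{7872} = - \frac{4575}{7872} = \left(-4575\right) \frac{1}{7872} = - \frac{1525}{2624}$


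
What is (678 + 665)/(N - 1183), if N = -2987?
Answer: -1343/4170 ≈ -0.32206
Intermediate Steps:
(678 + 665)/(N - 1183) = (678 + 665)/(-2987 - 1183) = 1343/(-4170) = 1343*(-1/4170) = -1343/4170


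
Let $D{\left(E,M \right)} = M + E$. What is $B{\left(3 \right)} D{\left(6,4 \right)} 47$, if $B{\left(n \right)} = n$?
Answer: $1410$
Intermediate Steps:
$D{\left(E,M \right)} = E + M$
$B{\left(3 \right)} D{\left(6,4 \right)} 47 = 3 \left(6 + 4\right) 47 = 3 \cdot 10 \cdot 47 = 30 \cdot 47 = 1410$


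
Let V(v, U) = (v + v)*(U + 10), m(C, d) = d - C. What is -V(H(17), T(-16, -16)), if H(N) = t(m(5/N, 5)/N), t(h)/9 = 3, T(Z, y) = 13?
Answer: -1242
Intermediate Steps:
t(h) = 27 (t(h) = 9*3 = 27)
H(N) = 27
V(v, U) = 2*v*(10 + U) (V(v, U) = (2*v)*(10 + U) = 2*v*(10 + U))
-V(H(17), T(-16, -16)) = -2*27*(10 + 13) = -2*27*23 = -1*1242 = -1242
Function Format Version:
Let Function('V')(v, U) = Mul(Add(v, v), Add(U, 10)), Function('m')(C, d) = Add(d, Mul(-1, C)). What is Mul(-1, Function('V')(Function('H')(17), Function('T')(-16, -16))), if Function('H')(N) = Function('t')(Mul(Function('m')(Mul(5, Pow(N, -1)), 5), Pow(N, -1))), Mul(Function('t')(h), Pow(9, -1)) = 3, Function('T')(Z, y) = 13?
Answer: -1242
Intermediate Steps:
Function('t')(h) = 27 (Function('t')(h) = Mul(9, 3) = 27)
Function('H')(N) = 27
Function('V')(v, U) = Mul(2, v, Add(10, U)) (Function('V')(v, U) = Mul(Mul(2, v), Add(10, U)) = Mul(2, v, Add(10, U)))
Mul(-1, Function('V')(Function('H')(17), Function('T')(-16, -16))) = Mul(-1, Mul(2, 27, Add(10, 13))) = Mul(-1, Mul(2, 27, 23)) = Mul(-1, 1242) = -1242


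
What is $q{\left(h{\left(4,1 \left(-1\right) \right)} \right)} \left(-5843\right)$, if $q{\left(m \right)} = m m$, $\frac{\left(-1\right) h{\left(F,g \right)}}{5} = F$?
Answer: $-2337200$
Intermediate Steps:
$h{\left(F,g \right)} = - 5 F$
$q{\left(m \right)} = m^{2}$
$q{\left(h{\left(4,1 \left(-1\right) \right)} \right)} \left(-5843\right) = \left(\left(-5\right) 4\right)^{2} \left(-5843\right) = \left(-20\right)^{2} \left(-5843\right) = 400 \left(-5843\right) = -2337200$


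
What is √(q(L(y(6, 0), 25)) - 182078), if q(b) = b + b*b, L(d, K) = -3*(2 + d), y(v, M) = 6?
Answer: I*√181526 ≈ 426.06*I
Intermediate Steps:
L(d, K) = -6 - 3*d
q(b) = b + b²
√(q(L(y(6, 0), 25)) - 182078) = √((-6 - 3*6)*(1 + (-6 - 3*6)) - 182078) = √((-6 - 18)*(1 + (-6 - 18)) - 182078) = √(-24*(1 - 24) - 182078) = √(-24*(-23) - 182078) = √(552 - 182078) = √(-181526) = I*√181526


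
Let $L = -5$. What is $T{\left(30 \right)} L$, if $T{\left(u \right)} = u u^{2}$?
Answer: $-135000$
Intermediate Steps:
$T{\left(u \right)} = u^{3}$
$T{\left(30 \right)} L = 30^{3} \left(-5\right) = 27000 \left(-5\right) = -135000$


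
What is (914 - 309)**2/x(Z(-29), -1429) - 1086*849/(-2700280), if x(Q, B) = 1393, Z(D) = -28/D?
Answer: 494827176251/1880745020 ≈ 263.10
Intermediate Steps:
(914 - 309)**2/x(Z(-29), -1429) - 1086*849/(-2700280) = (914 - 309)**2/1393 - 1086*849/(-2700280) = 605**2*(1/1393) - 922014*(-1/2700280) = 366025*(1/1393) + 461007/1350140 = 366025/1393 + 461007/1350140 = 494827176251/1880745020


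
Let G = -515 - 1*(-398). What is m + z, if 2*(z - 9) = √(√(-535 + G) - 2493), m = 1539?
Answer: 1548 + √(-2493 + 2*I*√163)/2 ≈ 1548.1 + 24.965*I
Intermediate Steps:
G = -117 (G = -515 + 398 = -117)
z = 9 + √(-2493 + 2*I*√163)/2 (z = 9 + √(√(-535 - 117) - 2493)/2 = 9 + √(√(-652) - 2493)/2 = 9 + √(2*I*√163 - 2493)/2 = 9 + √(-2493 + 2*I*√163)/2 ≈ 9.1279 + 24.965*I)
m + z = 1539 + (9 + √(-2493 + 2*I*√163)/2) = 1548 + √(-2493 + 2*I*√163)/2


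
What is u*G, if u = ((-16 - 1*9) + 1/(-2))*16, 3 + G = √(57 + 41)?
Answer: 1224 - 2856*√2 ≈ -2815.0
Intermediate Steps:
G = -3 + 7*√2 (G = -3 + √(57 + 41) = -3 + √98 = -3 + 7*√2 ≈ 6.8995)
u = -408 (u = ((-16 - 9) - ½)*16 = (-25 - ½)*16 = -51/2*16 = -408)
u*G = -408*(-3 + 7*√2) = 1224 - 2856*√2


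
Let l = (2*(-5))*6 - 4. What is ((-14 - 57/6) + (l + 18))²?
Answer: 19321/4 ≈ 4830.3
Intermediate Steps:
l = -64 (l = -10*6 - 4 = -60 - 4 = -64)
((-14 - 57/6) + (l + 18))² = ((-14 - 57/6) + (-64 + 18))² = ((-14 - 57/6) - 46)² = ((-14 - 1*19/2) - 46)² = ((-14 - 19/2) - 46)² = (-47/2 - 46)² = (-139/2)² = 19321/4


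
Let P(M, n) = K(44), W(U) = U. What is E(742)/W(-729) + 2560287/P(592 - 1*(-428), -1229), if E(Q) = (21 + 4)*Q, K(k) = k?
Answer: 1865633023/32076 ≈ 58163.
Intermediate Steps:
P(M, n) = 44
E(Q) = 25*Q
E(742)/W(-729) + 2560287/P(592 - 1*(-428), -1229) = (25*742)/(-729) + 2560287/44 = 18550*(-1/729) + 2560287*(1/44) = -18550/729 + 2560287/44 = 1865633023/32076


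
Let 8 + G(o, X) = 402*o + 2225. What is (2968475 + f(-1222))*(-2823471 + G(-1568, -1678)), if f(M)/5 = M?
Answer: -10224869410350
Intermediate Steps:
f(M) = 5*M
G(o, X) = 2217 + 402*o (G(o, X) = -8 + (402*o + 2225) = -8 + (2225 + 402*o) = 2217 + 402*o)
(2968475 + f(-1222))*(-2823471 + G(-1568, -1678)) = (2968475 + 5*(-1222))*(-2823471 + (2217 + 402*(-1568))) = (2968475 - 6110)*(-2823471 + (2217 - 630336)) = 2962365*(-2823471 - 628119) = 2962365*(-3451590) = -10224869410350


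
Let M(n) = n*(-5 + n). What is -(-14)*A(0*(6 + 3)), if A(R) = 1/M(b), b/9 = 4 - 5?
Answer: ⅑ ≈ 0.11111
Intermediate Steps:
b = -9 (b = 9*(4 - 5) = 9*(-1) = -9)
A(R) = 1/126 (A(R) = 1/(-9*(-5 - 9)) = 1/(-9*(-14)) = 1/126)
-(-14)*A(0*(6 + 3)) = -(-14)/126 = -1*(-⅑) = ⅑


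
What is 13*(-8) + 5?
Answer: -99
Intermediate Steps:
13*(-8) + 5 = -104 + 5 = -99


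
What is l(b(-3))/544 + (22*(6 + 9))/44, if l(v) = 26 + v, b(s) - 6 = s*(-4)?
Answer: 1031/136 ≈ 7.5809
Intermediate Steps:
b(s) = 6 - 4*s (b(s) = 6 + s*(-4) = 6 - 4*s)
l(b(-3))/544 + (22*(6 + 9))/44 = (26 + (6 - 4*(-3)))/544 + (22*(6 + 9))/44 = (26 + (6 + 12))*(1/544) + (22*15)*(1/44) = (26 + 18)*(1/544) + 330*(1/44) = 44*(1/544) + 15/2 = 11/136 + 15/2 = 1031/136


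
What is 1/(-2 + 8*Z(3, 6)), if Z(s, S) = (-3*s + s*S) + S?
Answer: 1/118 ≈ 0.0084746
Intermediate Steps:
Z(s, S) = S - 3*s + S*s (Z(s, S) = (-3*s + S*s) + S = S - 3*s + S*s)
1/(-2 + 8*Z(3, 6)) = 1/(-2 + 8*(6 - 3*3 + 6*3)) = 1/(-2 + 8*(6 - 9 + 18)) = 1/(-2 + 8*15) = 1/(-2 + 120) = 1/118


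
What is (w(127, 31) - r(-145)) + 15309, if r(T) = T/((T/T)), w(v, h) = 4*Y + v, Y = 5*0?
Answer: 15581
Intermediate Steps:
Y = 0
w(v, h) = v (w(v, h) = 4*0 + v = 0 + v = v)
r(T) = T (r(T) = T/1 = T*1 = T)
(w(127, 31) - r(-145)) + 15309 = (127 - 1*(-145)) + 15309 = (127 + 145) + 15309 = 272 + 15309 = 15581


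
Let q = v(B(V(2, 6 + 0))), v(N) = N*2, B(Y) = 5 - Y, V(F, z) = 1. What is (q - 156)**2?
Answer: 21904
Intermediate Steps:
v(N) = 2*N
q = 8 (q = 2*(5 - 1*1) = 2*(5 - 1) = 2*4 = 8)
(q - 156)**2 = (8 - 156)**2 = (-148)**2 = 21904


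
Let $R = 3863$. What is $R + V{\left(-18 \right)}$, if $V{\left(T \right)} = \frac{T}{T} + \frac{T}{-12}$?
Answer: $\frac{7731}{2} \approx 3865.5$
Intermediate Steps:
$V{\left(T \right)} = 1 - \frac{T}{12}$ ($V{\left(T \right)} = 1 + T \left(- \frac{1}{12}\right) = 1 - \frac{T}{12}$)
$R + V{\left(-18 \right)} = 3863 + \left(1 - - \frac{3}{2}\right) = 3863 + \left(1 + \frac{3}{2}\right) = 3863 + \frac{5}{2} = \frac{7731}{2}$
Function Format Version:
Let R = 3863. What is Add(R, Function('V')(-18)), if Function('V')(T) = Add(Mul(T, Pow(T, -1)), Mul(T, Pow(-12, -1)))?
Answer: Rational(7731, 2) ≈ 3865.5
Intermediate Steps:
Function('V')(T) = Add(1, Mul(Rational(-1, 12), T)) (Function('V')(T) = Add(1, Mul(T, Rational(-1, 12))) = Add(1, Mul(Rational(-1, 12), T)))
Add(R, Function('V')(-18)) = Add(3863, Add(1, Mul(Rational(-1, 12), -18))) = Add(3863, Add(1, Rational(3, 2))) = Add(3863, Rational(5, 2)) = Rational(7731, 2)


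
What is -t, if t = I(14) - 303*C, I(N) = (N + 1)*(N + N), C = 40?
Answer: 11700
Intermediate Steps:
I(N) = 2*N*(1 + N) (I(N) = (1 + N)*(2*N) = 2*N*(1 + N))
t = -11700 (t = 2*14*(1 + 14) - 303*40 = 2*14*15 - 12120 = 420 - 12120 = -11700)
-t = -1*(-11700) = 11700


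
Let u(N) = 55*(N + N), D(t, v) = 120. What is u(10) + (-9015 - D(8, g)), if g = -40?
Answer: -8035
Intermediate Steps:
u(N) = 110*N (u(N) = 55*(2*N) = 110*N)
u(10) + (-9015 - D(8, g)) = 110*10 + (-9015 - 1*120) = 1100 + (-9015 - 120) = 1100 - 9135 = -8035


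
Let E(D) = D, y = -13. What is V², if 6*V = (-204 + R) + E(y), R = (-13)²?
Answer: 64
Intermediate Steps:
R = 169
V = -8 (V = ((-204 + 169) - 13)/6 = (-35 - 13)/6 = (⅙)*(-48) = -8)
V² = (-8)² = 64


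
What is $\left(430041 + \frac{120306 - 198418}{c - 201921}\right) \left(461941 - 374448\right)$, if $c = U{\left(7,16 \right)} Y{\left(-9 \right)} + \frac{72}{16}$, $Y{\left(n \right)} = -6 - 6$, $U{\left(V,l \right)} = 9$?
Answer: $\frac{15202590515841869}{404049} \approx 3.7626 \cdot 10^{10}$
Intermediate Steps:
$Y{\left(n \right)} = -12$
$c = - \frac{207}{2}$ ($c = 9 \left(-12\right) + \frac{72}{16} = -108 + 72 \cdot \frac{1}{16} = -108 + \frac{9}{2} = - \frac{207}{2} \approx -103.5$)
$\left(430041 + \frac{120306 - 198418}{c - 201921}\right) \left(461941 - 374448\right) = \left(430041 + \frac{120306 - 198418}{- \frac{207}{2} - 201921}\right) \left(461941 - 374448\right) = \left(430041 - \frac{78112}{- \frac{404049}{2}}\right) 87493 = \left(430041 - - \frac{156224}{404049}\right) 87493 = \left(430041 + \frac{156224}{404049}\right) 87493 = \frac{173757792233}{404049} \cdot 87493 = \frac{15202590515841869}{404049}$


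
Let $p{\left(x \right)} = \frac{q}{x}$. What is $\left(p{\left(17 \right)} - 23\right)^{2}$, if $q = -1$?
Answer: $\frac{153664}{289} \approx 531.71$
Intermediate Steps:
$p{\left(x \right)} = - \frac{1}{x}$
$\left(p{\left(17 \right)} - 23\right)^{2} = \left(- \frac{1}{17} - 23\right)^{2} = \left(- \frac{392}{17}\right)^{2} = \frac{153664}{289}$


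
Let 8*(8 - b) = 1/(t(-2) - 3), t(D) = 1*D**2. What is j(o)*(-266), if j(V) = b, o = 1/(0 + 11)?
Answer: -8379/4 ≈ -2094.8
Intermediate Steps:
t(D) = D**2
o = 1/11 ≈ 0.090909
b = 63/8 (b = 8 - 1/(8*((-2)**2 - 3)) = 8 - 1/(8*(4 - 3)) = 8 - 1/8/1 = 8 - 1/8*1 = 8 - 1/8 = 63/8 ≈ 7.8750)
j(V) = 63/8
j(o)*(-266) = (63/8)*(-266) = -8379/4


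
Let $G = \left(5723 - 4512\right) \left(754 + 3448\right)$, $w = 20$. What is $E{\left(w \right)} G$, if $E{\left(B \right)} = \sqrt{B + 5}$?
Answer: $25443110$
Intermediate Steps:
$E{\left(B \right)} = \sqrt{5 + B}$
$G = 5088622$ ($G = 1211 \cdot 4202 = 5088622$)
$E{\left(w \right)} G = \sqrt{5 + 20} \cdot 5088622 = \sqrt{25} \cdot 5088622 = 5 \cdot 5088622 = 25443110$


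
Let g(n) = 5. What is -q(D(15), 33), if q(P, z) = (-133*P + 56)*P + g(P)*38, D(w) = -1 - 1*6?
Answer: 6719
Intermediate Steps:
D(w) = -7 (D(w) = -1 - 6 = -7)
q(P, z) = 190 + P*(56 - 133*P) (q(P, z) = (-133*P + 56)*P + 5*38 = (56 - 133*P)*P + 190 = P*(56 - 133*P) + 190 = 190 + P*(56 - 133*P))
-q(D(15), 33) = -(190 - 133*(-7)² + 56*(-7)) = -(190 - 133*49 - 392) = -(190 - 6517 - 392) = -1*(-6719) = 6719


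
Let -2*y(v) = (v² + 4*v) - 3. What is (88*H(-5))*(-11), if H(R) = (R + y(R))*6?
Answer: 34848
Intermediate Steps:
y(v) = 3/2 - 2*v - v²/2 (y(v) = -((v² + 4*v) - 3)/2 = -(-3 + v² + 4*v)/2 = 3/2 - 2*v - v²/2)
H(R) = 9 - 6*R - 3*R² (H(R) = (R + (3/2 - 2*R - R²/2))*6 = (3/2 - R - R²/2)*6 = 9 - 6*R - 3*R²)
(88*H(-5))*(-11) = (88*(9 - 6*(-5) - 3*(-5)²))*(-11) = (88*(9 + 30 - 3*25))*(-11) = (88*(9 + 30 - 75))*(-11) = (88*(-36))*(-11) = -3168*(-11) = 34848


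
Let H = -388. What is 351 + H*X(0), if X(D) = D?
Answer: 351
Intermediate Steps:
351 + H*X(0) = 351 - 388*0 = 351 + 0 = 351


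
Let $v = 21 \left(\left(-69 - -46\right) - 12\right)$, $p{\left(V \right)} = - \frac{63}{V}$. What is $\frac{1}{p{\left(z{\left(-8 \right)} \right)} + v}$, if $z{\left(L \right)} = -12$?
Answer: $- \frac{4}{2919} \approx -0.0013703$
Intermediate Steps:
$v = -735$ ($v = 21 \left(\left(-69 + 46\right) - 12\right) = 21 \left(-23 - 12\right) = 21 \left(-35\right) = -735$)
$\frac{1}{p{\left(z{\left(-8 \right)} \right)} + v} = \frac{1}{- \frac{63}{-12} - 735} = \frac{1}{\left(-63\right) \left(- \frac{1}{12}\right) - 735} = \frac{1}{\frac{21}{4} - 735} = \frac{1}{- \frac{2919}{4}} = - \frac{4}{2919}$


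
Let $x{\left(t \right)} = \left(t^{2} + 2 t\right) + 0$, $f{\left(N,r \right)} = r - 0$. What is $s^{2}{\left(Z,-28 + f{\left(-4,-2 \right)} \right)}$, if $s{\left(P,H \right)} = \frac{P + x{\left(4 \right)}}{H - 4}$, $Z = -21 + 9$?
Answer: $\frac{36}{289} \approx 0.12457$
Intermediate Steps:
$f{\left(N,r \right)} = r$ ($f{\left(N,r \right)} = r + 0 = r$)
$x{\left(t \right)} = t^{2} + 2 t$
$Z = -12$
$s{\left(P,H \right)} = \frac{24 + P}{-4 + H}$ ($s{\left(P,H \right)} = \frac{P + 4 \left(2 + 4\right)}{H - 4} = \frac{P + 4 \cdot 6}{-4 + H} = \frac{P + 24}{-4 + H} = \frac{24 + P}{-4 + H}$)
$s^{2}{\left(Z,-28 + f{\left(-4,-2 \right)} \right)} = \left(\frac{24 - 12}{-4 - 30}\right)^{2} = \left(\frac{1}{-4 - 30} \cdot 12\right)^{2} = \left(\frac{1}{-34} \cdot 12\right)^{2} = \left(\left(- \frac{1}{34}\right) 12\right)^{2} = \left(- \frac{6}{17}\right)^{2} = \frac{36}{289}$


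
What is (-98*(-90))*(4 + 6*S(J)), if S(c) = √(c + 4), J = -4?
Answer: 35280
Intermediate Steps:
S(c) = √(4 + c)
(-98*(-90))*(4 + 6*S(J)) = (-98*(-90))*(4 + 6*√(4 - 4)) = 8820*(4 + 6*√0) = 8820*(4 + 6*0) = 8820*(4 + 0) = 8820*4 = 35280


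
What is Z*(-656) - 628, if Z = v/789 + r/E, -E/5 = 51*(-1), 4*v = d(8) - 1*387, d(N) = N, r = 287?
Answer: -28783032/22355 ≈ -1287.5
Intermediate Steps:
v = -379/4 (v = (8 - 1*387)/4 = (8 - 387)/4 = (¼)*(-379) = -379/4 ≈ -94.750)
E = 255 (E = -255*(-1) = -5*(-51) = 255)
Z = 89903/89420 (Z = -379/4/789 + 287/255 = -379/4*1/789 + 287*(1/255) = -379/3156 + 287/255 = 89903/89420 ≈ 1.0054)
Z*(-656) - 628 = (89903/89420)*(-656) - 628 = -14744092/22355 - 628 = -28783032/22355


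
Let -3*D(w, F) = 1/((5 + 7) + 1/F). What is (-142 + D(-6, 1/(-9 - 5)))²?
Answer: 724201/36 ≈ 20117.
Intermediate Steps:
D(w, F) = -1/(3*(12 + 1/F)) (D(w, F) = -1/(3*((5 + 7) + 1/F)) = -1/(3*(12 + 1/F)))
(-142 + D(-6, 1/(-9 - 5)))² = (-142 - 1/((-9 - 5)*(3 + 36/(-9 - 5))))² = (-142 - 1/(-14*(3 + 36/(-14))))² = (-142 - 1*(-1/14)/(3 + 36*(-1/14)))² = (-142 - 1*(-1/14)/(3 - 18/7))² = (-142 - 1*(-1/14)/3/7)² = (-142 - 1*(-1/14)*7/3)² = (-142 + ⅙)² = (-851/6)² = 724201/36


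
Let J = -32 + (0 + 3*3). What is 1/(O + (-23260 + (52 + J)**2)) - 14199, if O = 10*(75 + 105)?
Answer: -292769182/20619 ≈ -14199.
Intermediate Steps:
O = 1800 (O = 10*180 = 1800)
J = -23 (J = -32 + (0 + 9) = -32 + 9 = -23)
1/(O + (-23260 + (52 + J)**2)) - 14199 = 1/(1800 + (-23260 + (52 - 23)**2)) - 14199 = 1/(1800 + (-23260 + 29**2)) - 14199 = 1/(1800 + (-23260 + 841)) - 14199 = 1/(1800 - 22419) - 14199 = 1/(-20619) - 14199 = -1/20619 - 14199 = -292769182/20619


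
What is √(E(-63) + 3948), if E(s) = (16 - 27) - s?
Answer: 20*√10 ≈ 63.246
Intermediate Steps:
E(s) = -11 - s
√(E(-63) + 3948) = √((-11 - 1*(-63)) + 3948) = √((-11 + 63) + 3948) = √(52 + 3948) = √4000 = 20*√10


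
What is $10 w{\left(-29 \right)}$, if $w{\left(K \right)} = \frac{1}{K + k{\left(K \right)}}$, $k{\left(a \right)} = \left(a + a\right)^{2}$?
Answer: $\frac{2}{667} \approx 0.0029985$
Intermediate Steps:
$k{\left(a \right)} = 4 a^{2}$ ($k{\left(a \right)} = \left(2 a\right)^{2} = 4 a^{2}$)
$w{\left(K \right)} = \frac{1}{K + 4 K^{2}}$
$10 w{\left(-29 \right)} = 10 \frac{1}{\left(-29\right) \left(1 + 4 \left(-29\right)\right)} = 10 \left(- \frac{1}{29 \left(1 - 116\right)}\right) = 10 \left(- \frac{1}{29 \left(-115\right)}\right) = 10 \left(\left(- \frac{1}{29}\right) \left(- \frac{1}{115}\right)\right) = 10 \cdot \frac{1}{3335} = \frac{2}{667}$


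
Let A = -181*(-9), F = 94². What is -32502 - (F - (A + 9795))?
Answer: -29914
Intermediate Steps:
F = 8836
A = 1629
-32502 - (F - (A + 9795)) = -32502 - (8836 - (1629 + 9795)) = -32502 - (8836 - 1*11424) = -32502 - (8836 - 11424) = -32502 - 1*(-2588) = -32502 + 2588 = -29914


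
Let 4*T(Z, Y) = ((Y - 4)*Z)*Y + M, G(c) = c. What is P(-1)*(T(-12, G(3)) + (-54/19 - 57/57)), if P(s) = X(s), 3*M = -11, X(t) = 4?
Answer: 967/57 ≈ 16.965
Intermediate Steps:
M = -11/3 (M = (⅓)*(-11) = -11/3 ≈ -3.6667)
P(s) = 4
T(Z, Y) = -11/12 + Y*Z*(-4 + Y)/4 (T(Z, Y) = (((Y - 4)*Z)*Y - 11/3)/4 = (((-4 + Y)*Z)*Y - 11/3)/4 = ((Z*(-4 + Y))*Y - 11/3)/4 = (Y*Z*(-4 + Y) - 11/3)/4 = (-11/3 + Y*Z*(-4 + Y))/4 = -11/12 + Y*Z*(-4 + Y)/4)
P(-1)*(T(-12, G(3)) + (-54/19 - 57/57)) = 4*((-11/12 - 1*3*(-12) + (¼)*(-12)*3²) + (-54/19 - 57/57)) = 4*((-11/12 + 36 + (¼)*(-12)*9) + (-54*1/19 - 57*1/57)) = 4*((-11/12 + 36 - 27) + (-54/19 - 1)) = 4*(97/12 - 73/19) = 4*(967/228) = 967/57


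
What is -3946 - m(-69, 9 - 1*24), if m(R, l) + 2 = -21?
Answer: -3923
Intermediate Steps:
m(R, l) = -23 (m(R, l) = -2 - 21 = -23)
-3946 - m(-69, 9 - 1*24) = -3946 - 1*(-23) = -3946 + 23 = -3923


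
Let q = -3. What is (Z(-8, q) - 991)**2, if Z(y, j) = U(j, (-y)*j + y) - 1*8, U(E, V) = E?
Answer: 1004004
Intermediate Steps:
Z(y, j) = -8 + j (Z(y, j) = j - 1*8 = j - 8 = -8 + j)
(Z(-8, q) - 991)**2 = ((-8 - 3) - 991)**2 = (-11 - 991)**2 = (-1002)**2 = 1004004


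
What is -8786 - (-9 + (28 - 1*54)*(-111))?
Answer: -11663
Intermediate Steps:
-8786 - (-9 + (28 - 1*54)*(-111)) = -8786 - (-9 + (28 - 54)*(-111)) = -8786 - (-9 - 26*(-111)) = -8786 - (-9 + 2886) = -8786 - 1*2877 = -8786 - 2877 = -11663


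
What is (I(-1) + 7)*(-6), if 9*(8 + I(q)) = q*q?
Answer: 16/3 ≈ 5.3333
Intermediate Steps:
I(q) = -8 + q²/9 (I(q) = -8 + (q*q)/9 = -8 + q²/9)
(I(-1) + 7)*(-6) = ((-8 + (⅑)*(-1)²) + 7)*(-6) = ((-8 + (⅑)*1) + 7)*(-6) = ((-8 + ⅑) + 7)*(-6) = (-71/9 + 7)*(-6) = -8/9*(-6) = 16/3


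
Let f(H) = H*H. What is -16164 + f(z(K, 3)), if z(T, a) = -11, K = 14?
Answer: -16043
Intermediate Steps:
f(H) = H²
-16164 + f(z(K, 3)) = -16164 + (-11)² = -16164 + 121 = -16043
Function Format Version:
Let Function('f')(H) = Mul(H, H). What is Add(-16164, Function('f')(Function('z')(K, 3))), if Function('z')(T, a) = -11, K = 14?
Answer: -16043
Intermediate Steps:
Function('f')(H) = Pow(H, 2)
Add(-16164, Function('f')(Function('z')(K, 3))) = Add(-16164, Pow(-11, 2)) = Add(-16164, 121) = -16043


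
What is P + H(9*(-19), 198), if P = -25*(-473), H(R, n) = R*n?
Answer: -22033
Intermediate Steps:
P = 11825
P + H(9*(-19), 198) = 11825 + (9*(-19))*198 = 11825 - 171*198 = 11825 - 33858 = -22033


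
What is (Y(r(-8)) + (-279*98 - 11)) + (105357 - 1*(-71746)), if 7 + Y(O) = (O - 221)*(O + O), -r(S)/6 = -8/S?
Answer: 152467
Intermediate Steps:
r(S) = 48/S (r(S) = -(-48)/S = 48/S)
Y(O) = -7 + 2*O*(-221 + O) (Y(O) = -7 + (O - 221)*(O + O) = -7 + (-221 + O)*(2*O) = -7 + 2*O*(-221 + O))
(Y(r(-8)) + (-279*98 - 11)) + (105357 - 1*(-71746)) = ((-7 - 21216/(-8) + 2*(48/(-8))²) + (-279*98 - 11)) + (105357 - 1*(-71746)) = ((-7 - 21216*(-1)/8 + 2*(48*(-⅛))²) + (-27342 - 11)) + (105357 + 71746) = ((-7 - 442*(-6) + 2*(-6)²) - 27353) + 177103 = ((-7 + 2652 + 2*36) - 27353) + 177103 = ((-7 + 2652 + 72) - 27353) + 177103 = (2717 - 27353) + 177103 = -24636 + 177103 = 152467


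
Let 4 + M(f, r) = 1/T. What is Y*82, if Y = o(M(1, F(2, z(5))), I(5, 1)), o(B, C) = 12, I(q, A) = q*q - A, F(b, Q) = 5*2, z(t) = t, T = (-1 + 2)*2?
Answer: 984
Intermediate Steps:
T = 2 (T = 1*2 = 2)
F(b, Q) = 10
M(f, r) = -7/2 (M(f, r) = -4 + 1/2 = -4 + ½ = -7/2)
I(q, A) = q² - A
Y = 12
Y*82 = 12*82 = 984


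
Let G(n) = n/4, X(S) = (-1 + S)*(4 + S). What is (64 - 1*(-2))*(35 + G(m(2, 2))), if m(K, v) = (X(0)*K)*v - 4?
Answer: 1980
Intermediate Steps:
m(K, v) = -4 - 4*K*v (m(K, v) = ((-4 + 0² + 3*0)*K)*v - 4 = ((-4 + 0 + 0)*K)*v - 4 = (-4*K)*v - 4 = -4*K*v - 4 = -4 - 4*K*v)
G(n) = n/4 (G(n) = n*(¼) = n/4)
(64 - 1*(-2))*(35 + G(m(2, 2))) = (64 - 1*(-2))*(35 + (-4 - 4*2*2)/4) = (64 + 2)*(35 + (-4 - 16)/4) = 66*(35 + (¼)*(-20)) = 66*(35 - 5) = 66*30 = 1980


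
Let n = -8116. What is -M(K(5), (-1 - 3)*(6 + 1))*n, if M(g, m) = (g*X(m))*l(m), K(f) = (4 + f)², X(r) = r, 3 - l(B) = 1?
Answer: -36814176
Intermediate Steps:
l(B) = 2 (l(B) = 3 - 1*1 = 3 - 1 = 2)
M(g, m) = 2*g*m (M(g, m) = (g*m)*2 = 2*g*m)
-M(K(5), (-1 - 3)*(6 + 1))*n = -2*(4 + 5)²*((-1 - 3)*(6 + 1))*(-8116) = -2*9²*(-4*7)*(-8116) = -2*81*(-28)*(-8116) = -(-4536)*(-8116) = -1*36814176 = -36814176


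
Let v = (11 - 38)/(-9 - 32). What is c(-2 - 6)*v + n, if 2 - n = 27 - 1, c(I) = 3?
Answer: -903/41 ≈ -22.024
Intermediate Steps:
v = 27/41 (v = -27/(-41) = -27*(-1/41) = 27/41 ≈ 0.65854)
n = -24 (n = 2 - (27 - 1) = 2 - 1*26 = 2 - 26 = -24)
c(-2 - 6)*v + n = 3*(27/41) - 24 = 81/41 - 24 = -903/41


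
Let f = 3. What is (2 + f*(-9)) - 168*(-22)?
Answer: 3671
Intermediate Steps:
(2 + f*(-9)) - 168*(-22) = (2 + 3*(-9)) - 168*(-22) = (2 - 27) + 3696 = -25 + 3696 = 3671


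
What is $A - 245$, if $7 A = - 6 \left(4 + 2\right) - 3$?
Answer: $- \frac{1754}{7} \approx -250.57$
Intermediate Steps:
$A = - \frac{39}{7}$ ($A = \frac{- 6 \left(4 + 2\right) - 3}{7} = \frac{\left(-6\right) 6 - 3}{7} = \frac{-36 - 3}{7} = \frac{1}{7} \left(-39\right) = - \frac{39}{7} \approx -5.5714$)
$A - 245 = - \frac{39}{7} - 245 = - \frac{1754}{7}$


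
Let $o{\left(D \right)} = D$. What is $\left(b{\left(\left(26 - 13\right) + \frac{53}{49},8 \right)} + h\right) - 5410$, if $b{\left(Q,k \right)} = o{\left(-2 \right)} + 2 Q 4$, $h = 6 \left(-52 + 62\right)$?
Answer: $- \frac{256728}{49} \approx -5239.3$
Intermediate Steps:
$h = 60$ ($h = 6 \cdot 10 = 60$)
$b{\left(Q,k \right)} = -2 + 8 Q$ ($b{\left(Q,k \right)} = -2 + 2 Q 4 = -2 + 8 Q$)
$\left(b{\left(\left(26 - 13\right) + \frac{53}{49},8 \right)} + h\right) - 5410 = \left(\left(-2 + 8 \left(\left(26 - 13\right) + \frac{53}{49}\right)\right) + 60\right) - 5410 = \left(\left(-2 + 8 \left(13 + 53 \cdot \frac{1}{49}\right)\right) + 60\right) - 5410 = \left(\left(-2 + 8 \left(13 + \frac{53}{49}\right)\right) + 60\right) - 5410 = \left(\left(-2 + 8 \cdot \frac{690}{49}\right) + 60\right) - 5410 = \left(\left(-2 + \frac{5520}{49}\right) + 60\right) - 5410 = \left(\frac{5422}{49} + 60\right) - 5410 = \frac{8362}{49} - 5410 = - \frac{256728}{49}$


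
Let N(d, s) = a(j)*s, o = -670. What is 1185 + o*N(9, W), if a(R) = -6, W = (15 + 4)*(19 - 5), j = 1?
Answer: 1070505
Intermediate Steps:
W = 266 (W = 19*14 = 266)
N(d, s) = -6*s
1185 + o*N(9, W) = 1185 - (-4020)*266 = 1185 - 670*(-1596) = 1185 + 1069320 = 1070505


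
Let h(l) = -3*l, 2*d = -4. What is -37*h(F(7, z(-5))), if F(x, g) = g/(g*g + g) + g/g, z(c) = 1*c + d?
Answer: 185/2 ≈ 92.500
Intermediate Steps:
d = -2 (d = (½)*(-4) = -2)
z(c) = -2 + c (z(c) = 1*c - 2 = c - 2 = -2 + c)
F(x, g) = 1 + g/(g + g²) (F(x, g) = g/(g² + g) + 1 = g/(g + g²) + 1 = 1 + g/(g + g²))
-37*h(F(7, z(-5))) = -(-111)*(2 + (-2 - 5))/(1 + (-2 - 5)) = -(-111)*(2 - 7)/(1 - 7) = -(-111)*-5/(-6) = -(-111)*(-⅙*(-5)) = -(-111)*5/6 = -37*(-5/2) = 185/2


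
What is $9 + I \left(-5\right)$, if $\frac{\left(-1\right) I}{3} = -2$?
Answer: $-21$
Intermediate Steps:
$I = 6$ ($I = \left(-3\right) \left(-2\right) = 6$)
$9 + I \left(-5\right) = 9 + 6 \left(-5\right) = 9 - 30 = -21$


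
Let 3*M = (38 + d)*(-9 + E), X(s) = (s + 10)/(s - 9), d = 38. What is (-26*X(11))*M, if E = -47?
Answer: 387296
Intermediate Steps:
X(s) = (10 + s)/(-9 + s)
M = -4256/3 (M = ((38 + 38)*(-9 - 47))/3 = (76*(-56))/3 = (⅓)*(-4256) = -4256/3 ≈ -1418.7)
(-26*X(11))*M = -26*(10 + 11)/(-9 + 11)*(-4256/3) = -26*21/2*(-4256/3) = -273*(-4256/3) = 387296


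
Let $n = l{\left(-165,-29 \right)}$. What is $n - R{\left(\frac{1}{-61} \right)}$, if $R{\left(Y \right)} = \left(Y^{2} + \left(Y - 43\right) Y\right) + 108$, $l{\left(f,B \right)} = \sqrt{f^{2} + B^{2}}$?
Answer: $- \frac{404493}{3721} + \sqrt{28066} \approx 58.824$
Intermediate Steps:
$l{\left(f,B \right)} = \sqrt{B^{2} + f^{2}}$
$R{\left(Y \right)} = 108 + Y^{2} + Y \left(-43 + Y\right)$ ($R{\left(Y \right)} = \left(Y^{2} + \left(Y - 43\right) Y\right) + 108 = \left(Y^{2} + \left(-43 + Y\right) Y\right) + 108 = \left(Y^{2} + Y \left(-43 + Y\right)\right) + 108 = 108 + Y^{2} + Y \left(-43 + Y\right)$)
$n = \sqrt{28066}$ ($n = \sqrt{\left(-29\right)^{2} + \left(-165\right)^{2}} = \sqrt{841 + 27225} = \sqrt{28066} \approx 167.53$)
$n - R{\left(\frac{1}{-61} \right)} = \sqrt{28066} - \left(108 - \frac{43}{-61} + 2 \left(\frac{1}{-61}\right)^{2}\right) = \sqrt{28066} - \left(108 - - \frac{43}{61} + 2 \left(- \frac{1}{61}\right)^{2}\right) = \sqrt{28066} - \left(108 + \frac{43}{61} + 2 \cdot \frac{1}{3721}\right) = \sqrt{28066} - \left(108 + \frac{43}{61} + \frac{2}{3721}\right) = \sqrt{28066} - \frac{404493}{3721} = - \frac{404493}{3721} + \sqrt{28066}$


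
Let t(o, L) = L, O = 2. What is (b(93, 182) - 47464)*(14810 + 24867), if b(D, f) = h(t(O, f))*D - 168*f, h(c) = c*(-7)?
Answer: -7797403394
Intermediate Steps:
h(c) = -7*c
b(D, f) = -168*f - 7*D*f (b(D, f) = (-7*f)*D - 168*f = -7*D*f - 168*f = -168*f - 7*D*f)
(b(93, 182) - 47464)*(14810 + 24867) = (7*182*(-24 - 1*93) - 47464)*(14810 + 24867) = (7*182*(-24 - 93) - 47464)*39677 = (7*182*(-117) - 47464)*39677 = (-149058 - 47464)*39677 = -196522*39677 = -7797403394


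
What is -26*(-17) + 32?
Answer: 474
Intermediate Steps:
-26*(-17) + 32 = 442 + 32 = 474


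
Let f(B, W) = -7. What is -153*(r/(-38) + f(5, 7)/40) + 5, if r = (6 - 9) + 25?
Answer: 91469/760 ≈ 120.35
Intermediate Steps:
r = 22 (r = -3 + 25 = 22)
-153*(r/(-38) + f(5, 7)/40) + 5 = -153*(22/(-38) - 7/40) + 5 = -153*(22*(-1/38) - 7*1/40) + 5 = -153*(-11/19 - 7/40) + 5 = -153*(-573/760) + 5 = 87669/760 + 5 = 91469/760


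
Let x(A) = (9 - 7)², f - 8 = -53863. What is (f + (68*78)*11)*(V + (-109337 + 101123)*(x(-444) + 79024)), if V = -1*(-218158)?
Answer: -2912992156826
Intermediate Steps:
f = -53855 (f = 8 - 53863 = -53855)
V = 218158
x(A) = 4 (x(A) = 2² = 4)
(f + (68*78)*11)*(V + (-109337 + 101123)*(x(-444) + 79024)) = (-53855 + (68*78)*11)*(218158 + (-109337 + 101123)*(4 + 79024)) = (-53855 + 5304*11)*(218158 - 8214*79028) = (-53855 + 58344)*(218158 - 649135992) = 4489*(-648917834) = -2912992156826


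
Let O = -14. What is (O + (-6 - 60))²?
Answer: 6400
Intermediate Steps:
(O + (-6 - 60))² = (-14 + (-6 - 60))² = (-14 - 66)² = (-80)² = 6400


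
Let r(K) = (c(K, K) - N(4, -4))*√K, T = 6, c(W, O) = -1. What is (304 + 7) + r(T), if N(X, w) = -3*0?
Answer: 311 - √6 ≈ 308.55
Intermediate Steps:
N(X, w) = 0
r(K) = -√K (r(K) = (-1 - 1*0)*√K = (-1 + 0)*√K = -√K)
(304 + 7) + r(T) = (304 + 7) - √6 = 311 - √6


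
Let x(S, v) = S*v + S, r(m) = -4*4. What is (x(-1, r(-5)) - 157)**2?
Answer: 20164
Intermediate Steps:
r(m) = -16
x(S, v) = S + S*v
(x(-1, r(-5)) - 157)**2 = (-(1 - 16) - 157)**2 = (-1*(-15) - 157)**2 = (15 - 157)**2 = (-142)**2 = 20164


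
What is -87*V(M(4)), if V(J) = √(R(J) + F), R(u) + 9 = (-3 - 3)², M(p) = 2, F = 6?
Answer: -87*√33 ≈ -499.78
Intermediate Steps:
R(u) = 27 (R(u) = -9 + (-3 - 3)² = -9 + (-6)² = -9 + 36 = 27)
V(J) = √33 (V(J) = √(27 + 6) = √33)
-87*V(M(4)) = -87*√33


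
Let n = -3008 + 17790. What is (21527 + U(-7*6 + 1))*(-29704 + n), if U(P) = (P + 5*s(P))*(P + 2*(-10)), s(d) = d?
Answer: -545145426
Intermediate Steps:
n = 14782
U(P) = 6*P*(-20 + P) (U(P) = (P + 5*P)*(P + 2*(-10)) = (6*P)*(P - 20) = (6*P)*(-20 + P) = 6*P*(-20 + P))
(21527 + U(-7*6 + 1))*(-29704 + n) = (21527 + 6*(-7*6 + 1)*(-20 + (-7*6 + 1)))*(-29704 + 14782) = (21527 + 6*(-42 + 1)*(-20 + (-42 + 1)))*(-14922) = (21527 + 6*(-41)*(-20 - 41))*(-14922) = (21527 + 6*(-41)*(-61))*(-14922) = (21527 + 15006)*(-14922) = 36533*(-14922) = -545145426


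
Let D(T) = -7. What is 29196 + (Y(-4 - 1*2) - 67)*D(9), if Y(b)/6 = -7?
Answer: 29959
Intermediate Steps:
Y(b) = -42 (Y(b) = 6*(-7) = -42)
29196 + (Y(-4 - 1*2) - 67)*D(9) = 29196 + (-42 - 67)*(-7) = 29196 - 109*(-7) = 29196 + 763 = 29959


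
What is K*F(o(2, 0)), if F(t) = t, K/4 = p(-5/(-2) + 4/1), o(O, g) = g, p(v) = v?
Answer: 0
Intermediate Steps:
K = 26 (K = 4*(-5/(-2) + 4/1) = 4*(-5*(-1/2) + 4*1) = 4*(5/2 + 4) = 4*(13/2) = 26)
K*F(o(2, 0)) = 26*0 = 0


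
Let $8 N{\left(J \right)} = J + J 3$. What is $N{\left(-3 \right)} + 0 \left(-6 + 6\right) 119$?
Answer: $- \frac{3}{2} \approx -1.5$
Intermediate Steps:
$N{\left(J \right)} = \frac{J}{2}$ ($N{\left(J \right)} = \frac{J + J 3}{8} = \frac{J + 3 J}{8} = \frac{4 J}{8} = \frac{J}{2}$)
$N{\left(-3 \right)} + 0 \left(-6 + 6\right) 119 = \frac{1}{2} \left(-3\right) + 0 \left(-6 + 6\right) 119 = - \frac{3}{2} + 0 \cdot 0 \cdot 119 = - \frac{3}{2} + 0 \cdot 119 = - \frac{3}{2} + 0 = - \frac{3}{2}$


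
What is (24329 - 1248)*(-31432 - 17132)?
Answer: -1120905684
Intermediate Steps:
(24329 - 1248)*(-31432 - 17132) = 23081*(-48564) = -1120905684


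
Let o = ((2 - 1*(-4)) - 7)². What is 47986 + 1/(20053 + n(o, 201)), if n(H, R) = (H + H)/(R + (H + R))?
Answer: 387792189349/8081361 ≈ 47986.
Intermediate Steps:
o = 1 (o = ((2 + 4) - 7)² = (6 - 7)² = (-1)² = 1)
n(H, R) = 2*H/(H + 2*R) (n(H, R) = (2*H)/(H + 2*R) = 2*H/(H + 2*R))
47986 + 1/(20053 + n(o, 201)) = 47986 + 1/(20053 + 2*1/(1 + 2*201)) = 47986 + 1/(20053 + 2*1/(1 + 402)) = 47986 + 1/(20053 + 2*1/403) = 47986 + 1/(20053 + 2*1*(1/403)) = 47986 + 1/(20053 + 2/403) = 47986 + 1/(8081361/403) = 47986 + 403/8081361 = 387792189349/8081361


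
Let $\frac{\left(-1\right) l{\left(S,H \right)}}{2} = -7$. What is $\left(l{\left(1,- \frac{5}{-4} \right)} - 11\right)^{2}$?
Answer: $9$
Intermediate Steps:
$l{\left(S,H \right)} = 14$ ($l{\left(S,H \right)} = \left(-2\right) \left(-7\right) = 14$)
$\left(l{\left(1,- \frac{5}{-4} \right)} - 11\right)^{2} = \left(14 - 11\right)^{2} = 3^{2} = 9$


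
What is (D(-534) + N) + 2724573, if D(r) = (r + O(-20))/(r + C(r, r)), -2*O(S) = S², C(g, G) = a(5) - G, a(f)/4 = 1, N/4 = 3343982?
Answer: 32200635/2 ≈ 1.6100e+7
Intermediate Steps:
N = 13375928 (N = 4*3343982 = 13375928)
a(f) = 4 (a(f) = 4*1 = 4)
C(g, G) = 4 - G
O(S) = -S²/2
D(r) = -50 + r/4 (D(r) = (r - ½*(-20)²)/(r + (4 - r)) = (r - ½*400)/4 = (r - 200)*(¼) = (-200 + r)*(¼) = -50 + r/4)
(D(-534) + N) + 2724573 = ((-50 + (¼)*(-534)) + 13375928) + 2724573 = ((-50 - 267/2) + 13375928) + 2724573 = (-367/2 + 13375928) + 2724573 = 26751489/2 + 2724573 = 32200635/2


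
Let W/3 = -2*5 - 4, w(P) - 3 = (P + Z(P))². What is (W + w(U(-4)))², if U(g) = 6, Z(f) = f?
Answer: 11025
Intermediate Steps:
w(P) = 3 + 4*P² (w(P) = 3 + (P + P)² = 3 + (2*P)² = 3 + 4*P²)
W = -42 (W = 3*(-2*5 - 4) = 3*(-10 - 4) = 3*(-14) = -42)
(W + w(U(-4)))² = (-42 + (3 + 4*6²))² = (-42 + (3 + 4*36))² = (-42 + (3 + 144))² = (-42 + 147)² = 105² = 11025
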